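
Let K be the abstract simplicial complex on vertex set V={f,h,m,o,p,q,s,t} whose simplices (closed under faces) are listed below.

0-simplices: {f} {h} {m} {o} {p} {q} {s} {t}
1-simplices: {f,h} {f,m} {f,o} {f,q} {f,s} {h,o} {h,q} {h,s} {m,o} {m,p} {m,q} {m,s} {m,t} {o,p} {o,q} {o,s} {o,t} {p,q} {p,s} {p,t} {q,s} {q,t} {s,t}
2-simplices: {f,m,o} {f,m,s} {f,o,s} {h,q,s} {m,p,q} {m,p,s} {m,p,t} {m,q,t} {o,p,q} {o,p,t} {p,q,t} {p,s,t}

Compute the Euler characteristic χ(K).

χ(K)=-3

n_0=8 n_1=23 n_2=12
χ=+8−23+12=-3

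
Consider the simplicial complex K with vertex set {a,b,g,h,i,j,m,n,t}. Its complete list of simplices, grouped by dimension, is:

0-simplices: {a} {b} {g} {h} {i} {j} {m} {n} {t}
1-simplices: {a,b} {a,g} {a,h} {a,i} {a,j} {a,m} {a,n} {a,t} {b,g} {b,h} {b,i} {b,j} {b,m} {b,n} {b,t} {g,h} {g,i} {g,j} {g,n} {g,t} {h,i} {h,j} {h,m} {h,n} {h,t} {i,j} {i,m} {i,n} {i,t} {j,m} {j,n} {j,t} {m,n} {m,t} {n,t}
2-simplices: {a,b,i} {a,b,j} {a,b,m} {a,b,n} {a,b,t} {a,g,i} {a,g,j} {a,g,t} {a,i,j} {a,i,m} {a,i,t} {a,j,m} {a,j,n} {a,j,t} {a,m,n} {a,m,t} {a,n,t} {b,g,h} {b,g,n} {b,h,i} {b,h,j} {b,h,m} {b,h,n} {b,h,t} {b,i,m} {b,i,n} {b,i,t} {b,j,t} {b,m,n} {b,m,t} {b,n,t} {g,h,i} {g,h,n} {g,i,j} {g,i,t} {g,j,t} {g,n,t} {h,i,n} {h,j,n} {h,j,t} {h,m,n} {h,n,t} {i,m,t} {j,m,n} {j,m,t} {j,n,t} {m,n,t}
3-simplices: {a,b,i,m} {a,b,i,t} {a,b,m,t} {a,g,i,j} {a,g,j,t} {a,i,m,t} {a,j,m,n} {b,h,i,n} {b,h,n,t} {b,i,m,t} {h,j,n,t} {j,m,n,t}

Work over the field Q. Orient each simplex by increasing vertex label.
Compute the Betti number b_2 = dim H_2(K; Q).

b_2=10

n_0=9 n_1=35 n_2=47 n_3=12  [Q]
∂1: piv[ab,ag,ah,ai,aj,am,an,at] rk=8  ker:bg,bh,bi,bj,bm,bn,bt,gh,gi,gj,gn,gt,hi,hj,hm,hn,ht,ij,im,in,it,jm,jn,jt,mn,mt,nt
∂2: piv[abi,abj,abm,abn,abt,agi,agj,agt,aij,aim,ait,ajm,ajn,ajt,amn,amt,ant,bgh,bgn,bhi,bhj,bhm,bhn,bht,bin,ghi] rk=26  ker:bim,bit,bjt,bmn,bmt,bnt,ghn,gij,git,gjt,gnt,hin,hjn,hjt,hmn,hnt,imt,jmn,jmt,jnt,mnt
∂3: piv[abim,abit,abmt,agij,agjt,aimt,ajmn,bhin,bhnt,hjnt,jmnt] rk=11  ker:bimt
b_2=(47−26)−11=10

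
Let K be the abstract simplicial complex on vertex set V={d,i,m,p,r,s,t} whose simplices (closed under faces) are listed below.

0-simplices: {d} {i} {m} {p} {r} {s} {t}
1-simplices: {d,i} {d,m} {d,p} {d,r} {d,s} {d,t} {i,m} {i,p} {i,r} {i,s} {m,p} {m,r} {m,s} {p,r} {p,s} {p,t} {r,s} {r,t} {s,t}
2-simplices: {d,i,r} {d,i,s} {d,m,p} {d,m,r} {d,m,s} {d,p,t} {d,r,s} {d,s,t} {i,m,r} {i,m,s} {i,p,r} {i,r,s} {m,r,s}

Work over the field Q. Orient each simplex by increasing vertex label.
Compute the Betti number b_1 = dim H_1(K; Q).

n_0=7 n_1=19 n_2=13  [Q]
∂1: piv[di,dm,dp,dr,ds,dt] rk=6  ker:im,ip,ir,is,mp,mr,ms,pr,ps,pt,rs,rt,st
∂2: piv[dir,dis,dmp,dmr,dms,dpt,drs,dst,imr,ipr] rk=10  ker:ims,irs,mrs
b_1=(19−6)−10=3

b_1=3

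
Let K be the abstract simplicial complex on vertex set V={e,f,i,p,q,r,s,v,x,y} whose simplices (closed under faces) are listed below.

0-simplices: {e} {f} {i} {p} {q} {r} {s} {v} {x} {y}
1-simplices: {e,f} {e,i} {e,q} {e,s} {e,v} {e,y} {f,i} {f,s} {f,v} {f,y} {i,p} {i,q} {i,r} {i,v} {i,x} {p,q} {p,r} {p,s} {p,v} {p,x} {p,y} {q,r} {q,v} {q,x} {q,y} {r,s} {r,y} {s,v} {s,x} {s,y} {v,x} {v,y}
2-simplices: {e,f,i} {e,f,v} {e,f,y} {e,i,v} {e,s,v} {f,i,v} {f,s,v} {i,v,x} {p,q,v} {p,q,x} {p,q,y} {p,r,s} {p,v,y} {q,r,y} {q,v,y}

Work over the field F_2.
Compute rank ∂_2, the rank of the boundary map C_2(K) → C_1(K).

n_0=10 n_1=32 n_2=15  [Z2]
∂1: piv[ef,ei,eq,es,ev,ey,ip,ir,ix] rk=9  ker:fi,fs,fv,fy,iq,iv,pq,pr,ps,pv,px,py,qr,qv,qx,qy,rs,ry,sv,sx,sy,vx,vy
∂2: piv[efi,efv,efy,eiv,esv,fsv,ivx,pqv,pqx,pqy,prs,pvy,qry] rk=13  ker:fiv,qvy
rk∂_2=13

rank∂_2=13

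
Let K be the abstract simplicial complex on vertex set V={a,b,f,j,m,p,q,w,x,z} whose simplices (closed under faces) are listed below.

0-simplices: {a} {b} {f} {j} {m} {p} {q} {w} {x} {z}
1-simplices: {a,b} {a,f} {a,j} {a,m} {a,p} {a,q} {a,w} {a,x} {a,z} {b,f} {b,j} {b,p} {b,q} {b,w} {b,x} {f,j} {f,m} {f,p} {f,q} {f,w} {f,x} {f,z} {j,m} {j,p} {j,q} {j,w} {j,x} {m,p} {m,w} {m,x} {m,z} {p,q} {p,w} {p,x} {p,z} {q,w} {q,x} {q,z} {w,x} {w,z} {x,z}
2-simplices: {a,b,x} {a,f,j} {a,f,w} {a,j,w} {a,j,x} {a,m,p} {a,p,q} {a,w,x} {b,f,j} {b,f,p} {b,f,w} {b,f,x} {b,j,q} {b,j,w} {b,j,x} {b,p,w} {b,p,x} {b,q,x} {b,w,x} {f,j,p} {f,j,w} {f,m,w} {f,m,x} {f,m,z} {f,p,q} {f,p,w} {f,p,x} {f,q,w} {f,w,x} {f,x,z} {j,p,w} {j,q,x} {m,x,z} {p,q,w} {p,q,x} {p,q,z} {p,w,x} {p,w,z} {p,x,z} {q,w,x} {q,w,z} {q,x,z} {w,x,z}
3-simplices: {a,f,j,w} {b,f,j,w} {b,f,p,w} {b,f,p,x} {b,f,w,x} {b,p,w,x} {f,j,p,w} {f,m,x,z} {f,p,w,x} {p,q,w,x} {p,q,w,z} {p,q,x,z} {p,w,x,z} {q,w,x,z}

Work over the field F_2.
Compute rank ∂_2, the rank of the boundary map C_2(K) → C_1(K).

n_0=10 n_1=41 n_2=43 n_3=14  [Z2]
∂1: piv[ab,af,aj,am,ap,aq,aw,ax,az] rk=9  ker:bf,bj,bp,bq,bw,bx,fj,fm,fp,fq,fw,fx,fz,jm,jp,jq,jw,jx,mp,mw,mx,mz,pq,pw,px,pz,qw,qx,qz,wx,wz,xz
∂2: piv[abx,afj,afw,ajw,ajx,amp,apq,awx,bfj,bfp,bfw,bfx,bjq,bjx,bpw,bpx,bqx,fjp,fmw,fmx,fmz,fpq,fqw,fxz,pqx,pqz,pwz,pxz] rk=28  ker:bjw,bwx,fjw,fpw,fpx,fwx,jpw,jqx,mxz,pqw,pwx,qwx,qwz,qxz,wxz
∂3: piv[afjw,bfjw,bfpw,bfpx,bfwx,bpwx,fjpw,fmxz,pqwx,pqwz,pqxz,pwxz] rk=12  ker:fpwx,qwxz
rk∂_2=28

rank∂_2=28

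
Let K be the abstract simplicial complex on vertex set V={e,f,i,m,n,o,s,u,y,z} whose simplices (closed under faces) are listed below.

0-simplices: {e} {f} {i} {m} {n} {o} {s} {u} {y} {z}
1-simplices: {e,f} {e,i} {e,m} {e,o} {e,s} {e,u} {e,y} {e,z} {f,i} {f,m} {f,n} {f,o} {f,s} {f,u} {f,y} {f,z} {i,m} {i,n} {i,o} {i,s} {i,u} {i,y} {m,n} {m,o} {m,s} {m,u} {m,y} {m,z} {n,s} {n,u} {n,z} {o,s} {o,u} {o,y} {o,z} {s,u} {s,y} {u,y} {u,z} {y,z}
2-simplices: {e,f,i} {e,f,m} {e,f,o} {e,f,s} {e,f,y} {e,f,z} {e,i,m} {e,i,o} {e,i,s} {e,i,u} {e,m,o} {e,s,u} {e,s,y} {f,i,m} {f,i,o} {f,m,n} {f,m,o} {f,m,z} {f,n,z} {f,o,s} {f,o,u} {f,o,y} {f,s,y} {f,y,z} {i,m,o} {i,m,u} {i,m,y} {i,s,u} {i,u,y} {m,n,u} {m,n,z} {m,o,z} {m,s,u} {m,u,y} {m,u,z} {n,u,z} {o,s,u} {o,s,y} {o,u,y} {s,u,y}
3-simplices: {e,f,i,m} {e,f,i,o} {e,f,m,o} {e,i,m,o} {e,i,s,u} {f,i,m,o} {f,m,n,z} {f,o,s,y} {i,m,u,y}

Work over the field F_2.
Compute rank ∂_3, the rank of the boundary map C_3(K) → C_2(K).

rank∂_3=8

n_0=10 n_1=40 n_2=40 n_3=9  [Z2]
∂1: piv[ef,ei,em,eo,es,eu,ey,ez,fn] rk=9  ker:fi,fm,fo,fs,fu,fy,fz,im,in,io,is,iu,iy,mn,mo,ms,mu,my,mz,ns,nu,nz,os,ou,oy,oz,su,sy,uy,uz,yz
∂2: piv[efi,efm,efo,efs,efy,efz,eim,eio,eis,eiu,emo,esu,esy,fmn,fmz,fnz,fos,fou,foy,fyz,imu,imy,iuy,mnu,moz,msu,muz,osu,ouy] rk=29  ker:fim,fio,fmo,fsy,imo,isu,mnz,muy,nuz,osy,suy
∂3: piv[efim,efio,efmo,eimo,eisu,fmnz,fosy,imuy] rk=8  ker:fimo
rk∂_3=8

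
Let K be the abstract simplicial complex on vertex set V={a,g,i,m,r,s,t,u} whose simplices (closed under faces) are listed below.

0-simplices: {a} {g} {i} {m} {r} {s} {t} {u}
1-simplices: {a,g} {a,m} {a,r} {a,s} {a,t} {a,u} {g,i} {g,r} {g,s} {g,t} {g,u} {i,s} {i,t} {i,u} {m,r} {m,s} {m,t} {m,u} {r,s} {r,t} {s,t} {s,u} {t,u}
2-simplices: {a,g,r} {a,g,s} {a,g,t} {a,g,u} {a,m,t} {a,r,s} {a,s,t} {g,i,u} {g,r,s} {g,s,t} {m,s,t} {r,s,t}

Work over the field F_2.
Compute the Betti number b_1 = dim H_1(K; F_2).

n_0=8 n_1=23 n_2=12  [Z2]
∂1: piv[ag,am,ar,as,at,au,gi] rk=7  ker:gr,gs,gt,gu,is,it,iu,mr,ms,mt,mu,rs,rt,st,su,tu
∂2: piv[agr,ags,agt,agu,amt,ars,ast,giu,mst,rst] rk=10  ker:grs,gst
b_1=(23−7)−10=6

b_1=6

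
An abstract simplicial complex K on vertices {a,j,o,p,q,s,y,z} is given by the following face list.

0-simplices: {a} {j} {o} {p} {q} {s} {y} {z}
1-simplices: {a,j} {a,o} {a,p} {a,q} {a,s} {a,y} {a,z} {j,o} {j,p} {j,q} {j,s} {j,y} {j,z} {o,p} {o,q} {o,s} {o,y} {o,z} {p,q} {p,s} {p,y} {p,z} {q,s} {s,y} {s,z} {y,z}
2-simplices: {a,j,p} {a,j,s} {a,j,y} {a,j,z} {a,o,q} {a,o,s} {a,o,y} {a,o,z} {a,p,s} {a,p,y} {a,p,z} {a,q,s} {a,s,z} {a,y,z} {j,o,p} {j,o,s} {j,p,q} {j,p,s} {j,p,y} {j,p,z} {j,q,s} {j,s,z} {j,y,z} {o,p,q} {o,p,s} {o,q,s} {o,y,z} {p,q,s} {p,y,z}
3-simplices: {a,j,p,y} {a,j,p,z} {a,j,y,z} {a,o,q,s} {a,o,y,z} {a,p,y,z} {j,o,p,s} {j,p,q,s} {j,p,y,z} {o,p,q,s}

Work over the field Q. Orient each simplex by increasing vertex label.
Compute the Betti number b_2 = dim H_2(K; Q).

b_2=2

n_0=8 n_1=26 n_2=29 n_3=10  [Q]
∂1: piv[aj,ao,ap,aq,as,ay,az] rk=7  ker:jo,jp,jq,js,jy,jz,op,oq,os,oy,oz,pq,ps,py,pz,qs,sy,sz,yz
∂2: piv[ajp,ajs,ajy,ajz,aoq,aos,aoy,aoz,aps,apy,apz,aqs,asz,ayz,jop,jos,jpq,jqs] rk=18  ker:jps,jpy,jpz,jsz,jyz,opq,ops,oqs,oyz,pqs,pyz
∂3: piv[ajpy,ajpz,ajyz,aoqs,aoyz,apyz,jops,jpqs,opqs] rk=9  ker:jpyz
b_2=(29−18)−9=2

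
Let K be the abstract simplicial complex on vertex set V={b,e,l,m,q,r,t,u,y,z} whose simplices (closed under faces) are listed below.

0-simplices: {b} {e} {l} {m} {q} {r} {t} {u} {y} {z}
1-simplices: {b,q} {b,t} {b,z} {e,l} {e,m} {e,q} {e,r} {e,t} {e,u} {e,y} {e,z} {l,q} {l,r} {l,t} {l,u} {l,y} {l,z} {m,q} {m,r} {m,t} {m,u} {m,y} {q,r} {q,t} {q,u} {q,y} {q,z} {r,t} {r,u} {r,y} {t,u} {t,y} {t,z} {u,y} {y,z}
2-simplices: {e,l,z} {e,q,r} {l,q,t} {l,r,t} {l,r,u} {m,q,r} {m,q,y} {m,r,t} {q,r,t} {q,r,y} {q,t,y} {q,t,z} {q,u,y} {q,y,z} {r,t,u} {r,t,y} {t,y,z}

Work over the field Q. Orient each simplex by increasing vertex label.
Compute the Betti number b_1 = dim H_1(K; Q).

b_1=11

n_0=10 n_1=35 n_2=17  [Q]
∂1: piv[bq,bt,bz,el,em,eq,er,eu,ey] rk=9  ker:et,ez,lq,lr,lt,lu,ly,lz,mq,mr,mt,mu,my,qr,qt,qu,qy,qz,rt,ru,ry,tu,ty,tz,uy,yz
∂2: piv[elz,eqr,lqt,lrt,lru,mqr,mqy,mrt,qrt,qry,qty,qtz,quy,qyz,rtu] rk=15  ker:rty,tyz
b_1=(35−9)−15=11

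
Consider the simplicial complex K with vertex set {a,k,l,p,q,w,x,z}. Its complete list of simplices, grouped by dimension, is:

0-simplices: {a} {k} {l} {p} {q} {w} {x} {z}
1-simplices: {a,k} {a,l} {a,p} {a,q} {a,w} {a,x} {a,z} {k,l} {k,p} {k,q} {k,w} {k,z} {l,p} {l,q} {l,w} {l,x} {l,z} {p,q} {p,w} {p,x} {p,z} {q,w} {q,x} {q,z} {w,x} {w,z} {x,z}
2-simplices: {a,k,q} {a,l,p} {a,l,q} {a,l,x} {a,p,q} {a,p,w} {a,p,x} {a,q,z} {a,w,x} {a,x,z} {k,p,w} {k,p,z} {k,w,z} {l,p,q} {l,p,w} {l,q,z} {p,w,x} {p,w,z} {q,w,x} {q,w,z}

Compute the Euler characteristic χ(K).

n_0=8 n_1=27 n_2=20
χ=+8−27+20=1

χ(K)=1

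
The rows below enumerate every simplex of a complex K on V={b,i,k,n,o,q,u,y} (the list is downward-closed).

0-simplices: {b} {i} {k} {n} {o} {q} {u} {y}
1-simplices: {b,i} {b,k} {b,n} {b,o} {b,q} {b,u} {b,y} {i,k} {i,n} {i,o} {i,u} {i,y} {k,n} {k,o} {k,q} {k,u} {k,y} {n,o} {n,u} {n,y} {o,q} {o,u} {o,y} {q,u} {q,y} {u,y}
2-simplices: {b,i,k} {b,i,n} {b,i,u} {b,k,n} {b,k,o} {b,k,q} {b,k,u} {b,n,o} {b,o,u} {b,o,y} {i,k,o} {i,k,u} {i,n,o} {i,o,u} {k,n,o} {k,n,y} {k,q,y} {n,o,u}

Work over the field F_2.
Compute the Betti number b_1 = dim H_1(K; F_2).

n_0=8 n_1=26 n_2=18  [Z2]
∂1: piv[bi,bk,bn,bo,bq,bu,by] rk=7  ker:ik,in,io,iu,iy,kn,ko,kq,ku,ky,no,nu,ny,oq,ou,oy,qu,qy,uy
∂2: piv[bik,bin,biu,bkn,bko,bkq,bku,bno,bou,boy,iko,kny,kqy,nou] rk=14  ker:iku,ino,iou,kno
b_1=(26−7)−14=5

b_1=5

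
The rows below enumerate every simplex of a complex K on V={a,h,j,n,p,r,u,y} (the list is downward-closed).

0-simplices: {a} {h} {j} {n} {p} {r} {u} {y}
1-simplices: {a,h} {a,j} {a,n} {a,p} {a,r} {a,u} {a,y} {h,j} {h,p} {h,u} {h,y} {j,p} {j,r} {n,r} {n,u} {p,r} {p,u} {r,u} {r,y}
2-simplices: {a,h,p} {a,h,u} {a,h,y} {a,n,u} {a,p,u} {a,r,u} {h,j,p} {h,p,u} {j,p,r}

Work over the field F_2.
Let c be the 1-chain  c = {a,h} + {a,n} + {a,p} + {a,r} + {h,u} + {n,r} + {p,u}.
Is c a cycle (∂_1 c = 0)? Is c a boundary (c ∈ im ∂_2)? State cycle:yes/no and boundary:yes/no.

cycle:yes boundary:no

n_0=8 n_1=19 n_2=9  [Z2]
∂1: piv[ah,aj,an,ap,ar,au,ay] rk=7  ker:hj,hp,hu,hy,jp,jr,nr,nu,pr,pu,ru,ry
∂2: piv[ahp,ahu,ahy,anu,apu,aru,hjp,jpr] rk=8  ker:hpu
∂1c = 0
c vs im∂2: residual ≠ 0 ⇒ not boundary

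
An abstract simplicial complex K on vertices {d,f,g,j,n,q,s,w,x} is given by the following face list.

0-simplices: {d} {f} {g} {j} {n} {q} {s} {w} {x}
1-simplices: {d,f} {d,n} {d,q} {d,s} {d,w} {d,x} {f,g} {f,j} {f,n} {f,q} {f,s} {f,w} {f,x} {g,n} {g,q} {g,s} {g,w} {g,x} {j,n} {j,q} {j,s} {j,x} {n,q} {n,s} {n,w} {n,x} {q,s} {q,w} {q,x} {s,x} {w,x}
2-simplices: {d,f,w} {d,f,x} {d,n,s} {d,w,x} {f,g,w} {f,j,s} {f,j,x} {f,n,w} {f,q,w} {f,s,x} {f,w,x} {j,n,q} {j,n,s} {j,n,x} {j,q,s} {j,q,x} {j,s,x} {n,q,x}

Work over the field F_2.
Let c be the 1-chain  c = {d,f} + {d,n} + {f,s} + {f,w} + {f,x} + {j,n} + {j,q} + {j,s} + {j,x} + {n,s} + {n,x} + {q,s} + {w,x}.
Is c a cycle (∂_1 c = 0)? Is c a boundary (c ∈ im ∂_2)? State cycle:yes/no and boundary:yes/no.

n_0=9 n_1=31 n_2=18  [Z2]
∂1: piv[df,dn,dq,ds,dw,dx,fg,fj] rk=8  ker:fn,fq,fs,fw,fx,gn,gq,gs,gw,gx,jn,jq,js,jx,nq,ns,nw,nx,qs,qw,qx,sx,wx
∂2: piv[dfw,dfx,dns,dwx,fgw,fjs,fjx,fnw,fqw,fsx,jnq,jns,jnx,jqs,jqx] rk=15  ker:fwx,jsx,nqx
∂1c = 0
c vs im∂2: residual ≠ 0 ⇒ not boundary

cycle:yes boundary:no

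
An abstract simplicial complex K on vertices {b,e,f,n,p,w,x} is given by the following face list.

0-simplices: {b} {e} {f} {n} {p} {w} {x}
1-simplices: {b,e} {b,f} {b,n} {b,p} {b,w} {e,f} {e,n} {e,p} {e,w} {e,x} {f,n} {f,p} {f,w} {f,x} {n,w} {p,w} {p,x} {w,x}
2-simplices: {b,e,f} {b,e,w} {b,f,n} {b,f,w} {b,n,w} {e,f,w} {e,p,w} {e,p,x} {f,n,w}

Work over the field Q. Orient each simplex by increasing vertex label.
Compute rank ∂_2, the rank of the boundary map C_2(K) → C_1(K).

rank∂_2=7

n_0=7 n_1=18 n_2=9  [Q]
∂1: piv[be,bf,bn,bp,bw,ex] rk=6  ker:ef,en,ep,ew,fn,fp,fw,fx,nw,pw,px,wx
∂2: piv[bef,bew,bfn,bfw,bnw,epw,epx] rk=7  ker:efw,fnw
rk∂_2=7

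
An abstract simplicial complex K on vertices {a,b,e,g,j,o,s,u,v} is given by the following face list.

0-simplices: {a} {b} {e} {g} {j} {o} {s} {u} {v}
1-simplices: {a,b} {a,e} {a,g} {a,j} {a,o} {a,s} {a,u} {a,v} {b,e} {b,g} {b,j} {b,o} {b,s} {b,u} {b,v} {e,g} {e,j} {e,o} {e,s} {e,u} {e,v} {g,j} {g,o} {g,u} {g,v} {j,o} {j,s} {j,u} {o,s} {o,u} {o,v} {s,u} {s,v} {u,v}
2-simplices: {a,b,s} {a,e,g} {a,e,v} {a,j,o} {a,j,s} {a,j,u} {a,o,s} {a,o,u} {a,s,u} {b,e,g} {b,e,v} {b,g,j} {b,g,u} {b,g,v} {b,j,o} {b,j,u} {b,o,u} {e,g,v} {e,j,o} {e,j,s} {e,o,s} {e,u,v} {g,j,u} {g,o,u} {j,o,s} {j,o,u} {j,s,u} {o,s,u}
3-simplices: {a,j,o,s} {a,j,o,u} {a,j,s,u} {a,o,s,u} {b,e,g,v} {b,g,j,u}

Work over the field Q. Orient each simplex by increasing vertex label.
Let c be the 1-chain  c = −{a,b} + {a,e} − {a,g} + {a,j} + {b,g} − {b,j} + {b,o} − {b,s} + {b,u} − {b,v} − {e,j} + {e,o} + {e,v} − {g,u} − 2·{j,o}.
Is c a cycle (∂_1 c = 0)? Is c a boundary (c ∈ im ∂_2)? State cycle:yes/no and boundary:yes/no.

cycle:no boundary:no

n_0=9 n_1=34 n_2=28 n_3=6  [Q]
∂1: piv[ab,ae,ag,aj,ao,as,au,av] rk=8  ker:be,bg,bj,bo,bs,bu,bv,eg,ej,eo,es,eu,ev,gj,go,gu,gv,jo,js,ju,os,ou,ov,su,sv,uv
∂2: piv[abs,aeg,aev,ajo,ajs,aju,aos,aou,asu,beg,bev,bgj,bgu,bgv,bjo,bju,ejo,ejs,euv,gou] rk=20  ker:bou,egv,eos,gju,jos,jou,jsu,osu
∂3: piv[ajos,ajou,ajsu,aosu,begv,bgju] rk=6
∂1c = −{b} + {g} + {j} − {s}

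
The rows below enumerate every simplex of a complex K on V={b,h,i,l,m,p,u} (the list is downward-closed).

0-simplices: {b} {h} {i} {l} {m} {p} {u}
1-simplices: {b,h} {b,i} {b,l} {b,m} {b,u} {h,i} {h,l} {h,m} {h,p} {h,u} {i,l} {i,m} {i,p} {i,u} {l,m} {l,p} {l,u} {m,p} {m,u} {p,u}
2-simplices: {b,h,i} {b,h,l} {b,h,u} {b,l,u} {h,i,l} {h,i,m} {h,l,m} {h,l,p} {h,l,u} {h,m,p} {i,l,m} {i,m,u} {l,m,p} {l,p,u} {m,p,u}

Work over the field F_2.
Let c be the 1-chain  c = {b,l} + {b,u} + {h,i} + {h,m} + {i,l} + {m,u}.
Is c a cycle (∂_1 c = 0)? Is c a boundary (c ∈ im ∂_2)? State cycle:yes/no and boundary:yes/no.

cycle:yes boundary:yes

n_0=7 n_1=20 n_2=15  [Z2]
∂1: piv[bh,bi,bl,bm,bu,hp] rk=6  ker:hi,hl,hm,hu,il,im,ip,iu,lm,lp,lu,mp,mu,pu
∂2: piv[bhi,bhl,bhu,blu,hil,him,hlm,hlp,hmp,imu,lpu,mpu] rk=12  ker:hlu,ilm,lmp
∂1c = 0
c vs im∂2: reduces to 0 ⇒ boundary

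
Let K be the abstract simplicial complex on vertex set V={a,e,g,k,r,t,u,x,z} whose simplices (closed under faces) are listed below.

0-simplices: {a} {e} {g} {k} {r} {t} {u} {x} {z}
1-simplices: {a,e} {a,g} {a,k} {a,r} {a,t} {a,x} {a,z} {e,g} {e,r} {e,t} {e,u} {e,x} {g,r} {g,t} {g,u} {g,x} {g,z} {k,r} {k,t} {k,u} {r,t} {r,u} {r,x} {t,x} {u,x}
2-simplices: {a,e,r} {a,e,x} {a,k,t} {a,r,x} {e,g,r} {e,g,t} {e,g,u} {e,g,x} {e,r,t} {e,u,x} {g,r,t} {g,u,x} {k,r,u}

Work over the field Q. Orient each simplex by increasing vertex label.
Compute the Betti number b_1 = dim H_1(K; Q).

n_0=9 n_1=25 n_2=13  [Q]
∂1: piv[ae,ag,ak,ar,at,ax,az,eu] rk=8  ker:eg,er,et,ex,gr,gt,gu,gx,gz,kr,kt,ku,rt,ru,rx,tx,ux
∂2: piv[aer,aex,akt,arx,egr,egt,egu,egx,ert,eux,kru] rk=11  ker:grt,gux
b_1=(25−8)−11=6

b_1=6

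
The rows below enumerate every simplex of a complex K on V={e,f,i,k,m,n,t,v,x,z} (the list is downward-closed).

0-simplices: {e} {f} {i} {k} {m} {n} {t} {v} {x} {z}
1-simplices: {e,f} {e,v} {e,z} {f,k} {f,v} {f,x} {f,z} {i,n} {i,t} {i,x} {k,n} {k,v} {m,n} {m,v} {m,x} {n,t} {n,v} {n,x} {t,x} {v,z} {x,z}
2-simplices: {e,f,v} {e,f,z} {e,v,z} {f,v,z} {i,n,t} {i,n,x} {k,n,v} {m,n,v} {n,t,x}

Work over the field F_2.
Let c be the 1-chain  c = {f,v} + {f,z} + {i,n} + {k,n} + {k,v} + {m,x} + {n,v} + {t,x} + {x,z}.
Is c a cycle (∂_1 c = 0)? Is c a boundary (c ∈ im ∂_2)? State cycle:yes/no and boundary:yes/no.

cycle:no boundary:no

n_0=10 n_1=21 n_2=9  [Z2]
∂1: piv[ef,ev,ez,fk,fx,in,it,ix,mn] rk=9  ker:fv,fz,kn,kv,mv,mx,nt,nv,nx,tx,vz,xz
∂2: piv[efv,efz,evz,int,inx,knv,mnv,ntx] rk=8  ker:fvz
∂1c = {i} + {m} + {n} + {t} + {v} + {x}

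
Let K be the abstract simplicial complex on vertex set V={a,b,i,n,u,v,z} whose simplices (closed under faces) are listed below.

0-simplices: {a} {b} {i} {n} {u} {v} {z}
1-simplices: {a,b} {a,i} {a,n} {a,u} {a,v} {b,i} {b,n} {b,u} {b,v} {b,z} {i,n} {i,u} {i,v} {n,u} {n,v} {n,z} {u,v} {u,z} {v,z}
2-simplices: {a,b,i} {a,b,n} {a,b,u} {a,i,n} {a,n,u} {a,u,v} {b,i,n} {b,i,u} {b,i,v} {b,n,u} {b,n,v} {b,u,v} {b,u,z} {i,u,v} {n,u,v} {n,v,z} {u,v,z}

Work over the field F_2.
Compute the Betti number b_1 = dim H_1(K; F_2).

n_0=7 n_1=19 n_2=17  [Z2]
∂1: piv[ab,ai,an,au,av,bz] rk=6  ker:bi,bn,bu,bv,in,iu,iv,nu,nv,nz,uv,uz,vz
∂2: piv[abi,abn,abu,ain,anu,auv,biu,biv,bnv,buv,buz,nvz,uvz] rk=13  ker:bin,bnu,iuv,nuv
b_1=(19−6)−13=0

b_1=0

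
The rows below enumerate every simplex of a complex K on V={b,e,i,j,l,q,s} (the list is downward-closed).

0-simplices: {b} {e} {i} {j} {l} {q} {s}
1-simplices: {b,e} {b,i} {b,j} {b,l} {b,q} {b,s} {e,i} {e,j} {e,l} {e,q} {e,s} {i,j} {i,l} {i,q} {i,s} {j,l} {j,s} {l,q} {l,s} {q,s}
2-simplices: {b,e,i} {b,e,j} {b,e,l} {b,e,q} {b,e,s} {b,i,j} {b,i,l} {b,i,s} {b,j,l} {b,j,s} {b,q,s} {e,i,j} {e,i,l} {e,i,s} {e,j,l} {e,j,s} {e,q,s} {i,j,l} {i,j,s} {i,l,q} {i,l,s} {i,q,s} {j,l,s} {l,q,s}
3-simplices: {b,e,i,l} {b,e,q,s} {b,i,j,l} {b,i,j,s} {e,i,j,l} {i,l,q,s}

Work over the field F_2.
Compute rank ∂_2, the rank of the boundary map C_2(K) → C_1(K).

rank∂_2=14

n_0=7 n_1=20 n_2=24 n_3=6  [Z2]
∂1: piv[be,bi,bj,bl,bq,bs] rk=6  ker:ei,ej,el,eq,es,ij,il,iq,is,jl,js,lq,ls,qs
∂2: piv[bei,bej,bel,beq,bes,bij,bil,bis,bjl,bjs,bqs,ilq,ils,iqs] rk=14  ker:eij,eil,eis,ejl,ejs,eqs,ijl,ijs,jls,lqs
∂3: piv[beil,beqs,bijl,bijs,eijl,ilqs] rk=6
rk∂_2=14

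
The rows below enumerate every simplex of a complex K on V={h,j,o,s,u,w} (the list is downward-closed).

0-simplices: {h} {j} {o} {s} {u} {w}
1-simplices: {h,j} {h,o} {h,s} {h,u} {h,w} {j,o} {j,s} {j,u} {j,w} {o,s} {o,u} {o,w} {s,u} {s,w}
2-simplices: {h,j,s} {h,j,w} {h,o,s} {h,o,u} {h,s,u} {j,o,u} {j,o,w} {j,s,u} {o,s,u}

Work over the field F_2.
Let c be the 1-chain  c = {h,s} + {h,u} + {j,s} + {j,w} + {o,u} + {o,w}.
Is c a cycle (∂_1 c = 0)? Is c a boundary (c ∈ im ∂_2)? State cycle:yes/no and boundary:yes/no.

n_0=6 n_1=14 n_2=9  [Z2]
∂1: piv[hj,ho,hs,hu,hw] rk=5  ker:jo,js,ju,jw,os,ou,ow,su,sw
∂2: piv[hjs,hjw,hos,hou,hsu,jou,jow,jsu] rk=8  ker:osu
∂1c = 0
c vs im∂2: reduces to 0 ⇒ boundary

cycle:yes boundary:yes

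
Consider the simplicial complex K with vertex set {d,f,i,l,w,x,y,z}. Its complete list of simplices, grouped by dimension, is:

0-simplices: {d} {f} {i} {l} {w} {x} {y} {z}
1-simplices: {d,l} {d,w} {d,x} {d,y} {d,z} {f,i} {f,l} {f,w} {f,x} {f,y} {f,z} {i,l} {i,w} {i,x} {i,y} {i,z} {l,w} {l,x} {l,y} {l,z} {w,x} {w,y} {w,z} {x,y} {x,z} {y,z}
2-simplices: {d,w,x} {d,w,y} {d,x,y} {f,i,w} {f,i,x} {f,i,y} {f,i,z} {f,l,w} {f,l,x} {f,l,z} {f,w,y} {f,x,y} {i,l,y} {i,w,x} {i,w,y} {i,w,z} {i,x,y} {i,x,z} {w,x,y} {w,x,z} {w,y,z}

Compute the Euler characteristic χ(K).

χ(K)=3

n_0=8 n_1=26 n_2=21
χ=+8−26+21=3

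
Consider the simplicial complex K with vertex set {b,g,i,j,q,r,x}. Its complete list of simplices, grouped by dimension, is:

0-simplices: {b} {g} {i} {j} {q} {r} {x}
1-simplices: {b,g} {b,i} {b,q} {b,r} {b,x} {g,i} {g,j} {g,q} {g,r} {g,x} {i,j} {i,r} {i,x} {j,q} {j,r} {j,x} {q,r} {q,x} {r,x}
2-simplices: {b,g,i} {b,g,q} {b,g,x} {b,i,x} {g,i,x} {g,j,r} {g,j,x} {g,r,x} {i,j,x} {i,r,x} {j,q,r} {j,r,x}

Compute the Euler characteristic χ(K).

n_0=7 n_1=19 n_2=12
χ=+7−19+12=0

χ(K)=0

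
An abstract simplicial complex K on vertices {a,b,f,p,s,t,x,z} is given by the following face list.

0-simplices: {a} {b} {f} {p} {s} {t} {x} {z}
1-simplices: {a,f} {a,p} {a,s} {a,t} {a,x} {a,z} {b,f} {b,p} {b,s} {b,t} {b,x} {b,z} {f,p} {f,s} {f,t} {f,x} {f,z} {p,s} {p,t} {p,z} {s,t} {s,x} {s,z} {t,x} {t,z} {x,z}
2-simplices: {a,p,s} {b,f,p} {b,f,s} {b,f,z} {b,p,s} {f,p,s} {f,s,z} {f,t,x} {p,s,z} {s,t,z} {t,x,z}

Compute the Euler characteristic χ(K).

n_0=8 n_1=26 n_2=11
χ=+8−26+11=-7

χ(K)=-7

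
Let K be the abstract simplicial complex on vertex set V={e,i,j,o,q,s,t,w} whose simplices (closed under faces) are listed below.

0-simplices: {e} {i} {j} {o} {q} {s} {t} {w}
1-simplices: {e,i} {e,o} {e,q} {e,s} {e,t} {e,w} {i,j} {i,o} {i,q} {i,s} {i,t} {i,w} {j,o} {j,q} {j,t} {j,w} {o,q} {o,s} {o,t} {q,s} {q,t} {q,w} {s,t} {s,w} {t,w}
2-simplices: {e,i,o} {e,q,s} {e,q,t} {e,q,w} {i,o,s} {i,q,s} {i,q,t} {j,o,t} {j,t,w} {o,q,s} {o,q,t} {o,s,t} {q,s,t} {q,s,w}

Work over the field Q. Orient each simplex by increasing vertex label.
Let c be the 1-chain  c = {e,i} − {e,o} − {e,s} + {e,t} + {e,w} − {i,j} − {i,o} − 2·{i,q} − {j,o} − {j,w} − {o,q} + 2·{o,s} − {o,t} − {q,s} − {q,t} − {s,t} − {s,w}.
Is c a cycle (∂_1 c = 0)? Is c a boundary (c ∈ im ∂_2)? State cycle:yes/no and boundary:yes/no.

cycle:no boundary:no

n_0=8 n_1=25 n_2=14  [Q]
∂1: piv[ei,eo,eq,es,et,ew,ij] rk=7  ker:io,iq,is,it,iw,jo,jq,jt,jw,oq,os,ot,qs,qt,qw,st,sw,tw
∂2: piv[eio,eqs,eqt,eqw,ios,iqs,iqt,jot,jtw,oqs,oqt,ost,qsw] rk=13  ker:qst
∂1c = −{e} + 5·{i} + {j} − 3·{o} − {q} + 2·{s} − 2·{t} − {w}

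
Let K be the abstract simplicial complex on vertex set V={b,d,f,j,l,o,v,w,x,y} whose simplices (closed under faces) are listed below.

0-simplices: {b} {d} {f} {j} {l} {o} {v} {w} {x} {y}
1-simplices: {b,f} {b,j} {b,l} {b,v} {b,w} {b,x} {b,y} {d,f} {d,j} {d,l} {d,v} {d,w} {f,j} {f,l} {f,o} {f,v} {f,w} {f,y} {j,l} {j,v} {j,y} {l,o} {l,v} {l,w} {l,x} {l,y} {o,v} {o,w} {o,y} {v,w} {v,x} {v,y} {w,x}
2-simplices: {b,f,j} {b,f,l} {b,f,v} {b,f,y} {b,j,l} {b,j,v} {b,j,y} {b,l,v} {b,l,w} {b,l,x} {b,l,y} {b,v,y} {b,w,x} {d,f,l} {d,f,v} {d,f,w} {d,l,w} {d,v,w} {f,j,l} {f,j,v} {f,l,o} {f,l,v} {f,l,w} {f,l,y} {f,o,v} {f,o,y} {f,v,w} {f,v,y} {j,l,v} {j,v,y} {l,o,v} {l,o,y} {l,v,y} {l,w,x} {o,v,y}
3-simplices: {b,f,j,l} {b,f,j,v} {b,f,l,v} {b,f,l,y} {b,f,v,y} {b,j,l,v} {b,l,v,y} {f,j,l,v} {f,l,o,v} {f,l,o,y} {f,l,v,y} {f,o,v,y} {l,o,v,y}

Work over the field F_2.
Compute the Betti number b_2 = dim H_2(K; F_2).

n_0=10 n_1=33 n_2=35 n_3=13  [Z2]
∂1: piv[bf,bj,bl,bv,bw,bx,by,df,fo] rk=9  ker:dj,dl,dv,dw,fj,fl,fv,fw,fy,jl,jv,jy,lo,lv,lw,lx,ly,ov,ow,oy,vw,vx,vy,wx
∂2: piv[bfj,bfl,bfv,bfy,bjl,bjv,bjy,blv,blw,blx,bly,bvy,bwx,dfl,dfv,dfw,dlw,dvw,flo,fov,foy] rk=21  ker:fjl,fjv,flv,flw,fly,fvw,fvy,jlv,jvy,lov,loy,lvy,lwx,ovy
∂3: piv[bfjl,bfjv,bflv,bfly,bfvy,bjlv,blvy,flov,floy,fovy] rk=10  ker:fjlv,flvy,lovy
b_2=(35−21)−10=4

b_2=4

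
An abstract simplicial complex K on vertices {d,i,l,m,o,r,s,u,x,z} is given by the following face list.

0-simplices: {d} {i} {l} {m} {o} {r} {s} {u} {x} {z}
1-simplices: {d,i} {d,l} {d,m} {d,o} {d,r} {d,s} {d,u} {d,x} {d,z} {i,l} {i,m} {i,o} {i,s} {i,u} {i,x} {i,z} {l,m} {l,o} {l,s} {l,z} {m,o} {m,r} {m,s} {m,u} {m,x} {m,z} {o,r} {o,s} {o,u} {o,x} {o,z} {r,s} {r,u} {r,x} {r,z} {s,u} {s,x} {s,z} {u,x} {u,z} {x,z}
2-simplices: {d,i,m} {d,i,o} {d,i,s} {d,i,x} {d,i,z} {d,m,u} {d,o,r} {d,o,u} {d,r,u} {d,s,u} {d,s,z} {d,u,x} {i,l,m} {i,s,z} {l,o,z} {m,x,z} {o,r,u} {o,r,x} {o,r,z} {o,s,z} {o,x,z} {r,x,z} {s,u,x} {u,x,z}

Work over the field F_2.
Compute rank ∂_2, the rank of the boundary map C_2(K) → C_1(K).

n_0=10 n_1=41 n_2=24  [Z2]
∂1: piv[di,dl,dm,do,dr,ds,du,dx,dz] rk=9  ker:il,im,io,is,iu,ix,iz,lm,lo,ls,lz,mo,mr,ms,mu,mx,mz,or,os,ou,ox,oz,rs,ru,rx,rz,su,sx,sz,ux,uz,xz
∂2: piv[dim,dio,dis,dix,diz,dmu,dor,dou,dru,dsu,dsz,dux,ilm,loz,mxz,orx,orz,osz,oxz,sux,uxz] rk=21  ker:isz,oru,rxz
rk∂_2=21

rank∂_2=21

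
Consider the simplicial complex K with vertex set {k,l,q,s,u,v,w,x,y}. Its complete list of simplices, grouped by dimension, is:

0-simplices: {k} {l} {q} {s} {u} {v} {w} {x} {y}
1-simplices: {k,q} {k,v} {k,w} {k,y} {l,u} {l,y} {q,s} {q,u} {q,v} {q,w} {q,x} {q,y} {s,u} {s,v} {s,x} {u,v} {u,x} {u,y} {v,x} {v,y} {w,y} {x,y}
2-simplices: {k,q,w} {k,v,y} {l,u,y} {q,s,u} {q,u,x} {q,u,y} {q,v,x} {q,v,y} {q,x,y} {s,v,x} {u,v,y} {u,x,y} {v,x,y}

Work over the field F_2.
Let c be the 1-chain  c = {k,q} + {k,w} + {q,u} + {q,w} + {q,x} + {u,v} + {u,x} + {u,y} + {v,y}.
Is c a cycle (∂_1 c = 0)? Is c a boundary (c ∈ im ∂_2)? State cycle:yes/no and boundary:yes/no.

cycle:yes boundary:yes

n_0=9 n_1=22 n_2=13  [Z2]
∂1: piv[kq,kv,kw,ky,lu,ly,qs,qx] rk=8  ker:qu,qv,qw,qy,su,sv,sx,uv,ux,uy,vx,vy,wy,xy
∂2: piv[kqw,kvy,luy,qsu,qux,quy,qvx,qvy,qxy,svx,uvy] rk=11  ker:uxy,vxy
∂1c = 0
c vs im∂2: reduces to 0 ⇒ boundary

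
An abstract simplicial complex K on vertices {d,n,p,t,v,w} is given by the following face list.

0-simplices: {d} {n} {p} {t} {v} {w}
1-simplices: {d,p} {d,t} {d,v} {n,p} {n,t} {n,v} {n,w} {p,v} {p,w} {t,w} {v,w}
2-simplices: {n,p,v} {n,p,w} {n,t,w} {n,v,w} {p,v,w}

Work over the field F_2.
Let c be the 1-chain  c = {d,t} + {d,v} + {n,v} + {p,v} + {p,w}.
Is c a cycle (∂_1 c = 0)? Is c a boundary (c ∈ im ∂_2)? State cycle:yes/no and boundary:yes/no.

cycle:no boundary:no

n_0=6 n_1=11 n_2=5  [Z2]
∂1: piv[dp,dt,dv,np,nw] rk=5  ker:nt,nv,pv,pw,tw,vw
∂2: piv[npv,npw,ntw,nvw] rk=4  ker:pvw
∂1c = {n} + {t} + {v} + {w}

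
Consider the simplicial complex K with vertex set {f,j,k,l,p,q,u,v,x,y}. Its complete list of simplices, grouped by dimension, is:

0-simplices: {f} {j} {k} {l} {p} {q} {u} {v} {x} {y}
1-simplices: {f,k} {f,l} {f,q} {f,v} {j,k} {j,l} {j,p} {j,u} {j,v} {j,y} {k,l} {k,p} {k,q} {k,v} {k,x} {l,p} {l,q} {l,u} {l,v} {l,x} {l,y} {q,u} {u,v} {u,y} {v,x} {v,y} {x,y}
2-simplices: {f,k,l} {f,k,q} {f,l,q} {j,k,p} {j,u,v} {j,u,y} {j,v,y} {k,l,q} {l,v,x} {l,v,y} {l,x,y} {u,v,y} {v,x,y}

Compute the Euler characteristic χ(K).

χ(K)=-4

n_0=10 n_1=27 n_2=13
χ=+10−27+13=-4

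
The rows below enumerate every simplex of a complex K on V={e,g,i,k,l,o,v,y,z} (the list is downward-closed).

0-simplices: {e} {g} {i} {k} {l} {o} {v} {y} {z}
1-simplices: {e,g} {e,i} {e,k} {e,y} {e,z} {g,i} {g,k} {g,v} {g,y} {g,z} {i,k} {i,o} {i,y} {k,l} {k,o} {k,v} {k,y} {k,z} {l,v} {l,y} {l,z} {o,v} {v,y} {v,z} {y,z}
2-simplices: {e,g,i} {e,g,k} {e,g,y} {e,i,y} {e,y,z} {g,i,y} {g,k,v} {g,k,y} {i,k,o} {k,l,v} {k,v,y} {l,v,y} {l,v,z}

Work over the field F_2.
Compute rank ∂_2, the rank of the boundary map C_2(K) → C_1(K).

rank∂_2=12

n_0=9 n_1=25 n_2=13  [Z2]
∂1: piv[eg,ei,ek,ey,ez,gv,io,kl] rk=8  ker:gi,gk,gy,gz,ik,iy,ko,kv,ky,kz,lv,ly,lz,ov,vy,vz,yz
∂2: piv[egi,egk,egy,eiy,eyz,gkv,gky,iko,klv,kvy,lvy,lvz] rk=12  ker:giy
rk∂_2=12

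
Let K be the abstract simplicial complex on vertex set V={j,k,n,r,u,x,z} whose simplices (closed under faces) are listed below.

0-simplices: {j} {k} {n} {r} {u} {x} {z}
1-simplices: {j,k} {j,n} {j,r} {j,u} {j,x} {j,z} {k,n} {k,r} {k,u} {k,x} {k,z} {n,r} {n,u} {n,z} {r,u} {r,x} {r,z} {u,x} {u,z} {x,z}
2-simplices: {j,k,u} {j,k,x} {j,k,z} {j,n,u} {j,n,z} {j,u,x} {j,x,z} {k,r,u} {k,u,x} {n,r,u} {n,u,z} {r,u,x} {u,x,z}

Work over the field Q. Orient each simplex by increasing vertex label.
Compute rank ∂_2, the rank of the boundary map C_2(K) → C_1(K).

rank∂_2=11

n_0=7 n_1=20 n_2=13  [Q]
∂1: piv[jk,jn,jr,ju,jx,jz] rk=6  ker:kn,kr,ku,kx,kz,nr,nu,nz,ru,rx,rz,ux,uz,xz
∂2: piv[jku,jkx,jkz,jnu,jnz,jux,jxz,kru,nru,nuz,rux] rk=11  ker:kux,uxz
rk∂_2=11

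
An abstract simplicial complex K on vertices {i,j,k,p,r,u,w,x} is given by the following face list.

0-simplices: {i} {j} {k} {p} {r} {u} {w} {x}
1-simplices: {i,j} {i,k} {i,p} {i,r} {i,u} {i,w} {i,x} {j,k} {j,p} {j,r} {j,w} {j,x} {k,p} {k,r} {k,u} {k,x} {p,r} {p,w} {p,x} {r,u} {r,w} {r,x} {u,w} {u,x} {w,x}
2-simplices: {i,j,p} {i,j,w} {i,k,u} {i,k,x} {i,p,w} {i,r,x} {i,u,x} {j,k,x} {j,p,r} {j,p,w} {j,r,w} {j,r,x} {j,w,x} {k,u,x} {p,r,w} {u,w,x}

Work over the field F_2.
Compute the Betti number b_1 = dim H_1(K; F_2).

b_1=5

n_0=8 n_1=25 n_2=16  [Z2]
∂1: piv[ij,ik,ip,ir,iu,iw,ix] rk=7  ker:jk,jp,jr,jw,jx,kp,kr,ku,kx,pr,pw,px,ru,rw,rx,uw,ux,wx
∂2: piv[ijp,ijw,iku,ikx,ipw,irx,iux,jkx,jpr,jrw,jrx,jwx,uwx] rk=13  ker:jpw,kux,prw
b_1=(25−7)−13=5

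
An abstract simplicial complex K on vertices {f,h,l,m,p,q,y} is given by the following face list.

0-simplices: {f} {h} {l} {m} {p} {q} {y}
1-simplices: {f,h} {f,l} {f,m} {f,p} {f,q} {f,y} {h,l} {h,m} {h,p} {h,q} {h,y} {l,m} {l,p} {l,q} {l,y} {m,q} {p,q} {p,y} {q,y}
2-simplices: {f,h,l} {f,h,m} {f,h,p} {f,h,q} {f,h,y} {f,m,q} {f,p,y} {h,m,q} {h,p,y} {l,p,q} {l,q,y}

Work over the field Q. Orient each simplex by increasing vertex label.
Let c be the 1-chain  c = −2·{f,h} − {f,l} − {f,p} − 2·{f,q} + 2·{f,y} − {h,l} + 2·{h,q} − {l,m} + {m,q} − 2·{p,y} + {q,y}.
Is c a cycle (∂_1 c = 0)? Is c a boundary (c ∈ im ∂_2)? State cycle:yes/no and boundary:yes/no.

cycle:no boundary:no

n_0=7 n_1=19 n_2=11  [Q]
∂1: piv[fh,fl,fm,fp,fq,fy] rk=6  ker:hl,hm,hp,hq,hy,lm,lp,lq,ly,mq,pq,py,qy
∂2: piv[fhl,fhm,fhp,fhq,fhy,fmq,fpy,lpq,lqy] rk=9  ker:hmq,hpy
∂1c = 4·{f} − 3·{h} − {l} − 2·{m} + {p} + {y}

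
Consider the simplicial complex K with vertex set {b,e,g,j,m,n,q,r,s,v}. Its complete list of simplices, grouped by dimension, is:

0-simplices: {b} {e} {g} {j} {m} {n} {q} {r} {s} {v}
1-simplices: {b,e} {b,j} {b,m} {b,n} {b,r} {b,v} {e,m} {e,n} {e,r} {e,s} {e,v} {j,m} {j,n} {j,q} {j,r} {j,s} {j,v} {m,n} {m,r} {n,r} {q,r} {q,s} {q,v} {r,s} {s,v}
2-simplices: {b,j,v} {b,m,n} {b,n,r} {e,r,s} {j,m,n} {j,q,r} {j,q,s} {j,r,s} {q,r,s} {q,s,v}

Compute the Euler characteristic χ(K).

n_0=10 n_1=25 n_2=10
χ=+10−25+10=-5

χ(K)=-5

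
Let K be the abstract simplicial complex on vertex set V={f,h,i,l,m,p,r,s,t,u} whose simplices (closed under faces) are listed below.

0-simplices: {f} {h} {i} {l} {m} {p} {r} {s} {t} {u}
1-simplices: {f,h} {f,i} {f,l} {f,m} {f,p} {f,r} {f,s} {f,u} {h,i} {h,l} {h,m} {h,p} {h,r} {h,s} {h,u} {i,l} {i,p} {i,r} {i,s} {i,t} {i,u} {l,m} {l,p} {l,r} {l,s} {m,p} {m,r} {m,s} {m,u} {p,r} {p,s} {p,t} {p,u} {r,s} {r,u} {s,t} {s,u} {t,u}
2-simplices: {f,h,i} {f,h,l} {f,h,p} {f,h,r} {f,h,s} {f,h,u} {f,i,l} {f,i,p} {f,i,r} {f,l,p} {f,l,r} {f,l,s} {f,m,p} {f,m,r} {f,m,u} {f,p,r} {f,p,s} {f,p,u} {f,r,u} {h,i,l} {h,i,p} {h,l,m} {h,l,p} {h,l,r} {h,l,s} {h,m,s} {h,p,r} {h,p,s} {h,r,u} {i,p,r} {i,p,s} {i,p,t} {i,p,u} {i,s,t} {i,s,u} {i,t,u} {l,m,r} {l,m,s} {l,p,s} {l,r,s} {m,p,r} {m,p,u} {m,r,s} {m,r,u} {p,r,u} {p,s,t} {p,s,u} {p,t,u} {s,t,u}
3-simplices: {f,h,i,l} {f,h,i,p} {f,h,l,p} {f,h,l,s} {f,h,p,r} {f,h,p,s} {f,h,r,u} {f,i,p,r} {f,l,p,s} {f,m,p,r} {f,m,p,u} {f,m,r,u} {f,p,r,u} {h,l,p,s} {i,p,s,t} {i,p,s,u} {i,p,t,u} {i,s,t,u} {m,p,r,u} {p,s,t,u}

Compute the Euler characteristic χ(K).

n_0=10 n_1=38 n_2=49 n_3=20
χ=+10−38+49−20=1

χ(K)=1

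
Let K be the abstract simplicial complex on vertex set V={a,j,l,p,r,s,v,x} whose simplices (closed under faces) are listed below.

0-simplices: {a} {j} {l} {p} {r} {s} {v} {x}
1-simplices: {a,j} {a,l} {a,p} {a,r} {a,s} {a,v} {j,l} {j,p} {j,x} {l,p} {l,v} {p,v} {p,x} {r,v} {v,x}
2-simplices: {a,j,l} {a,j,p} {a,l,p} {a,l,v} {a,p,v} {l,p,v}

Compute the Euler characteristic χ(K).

n_0=8 n_1=15 n_2=6
χ=+8−15+6=-1

χ(K)=-1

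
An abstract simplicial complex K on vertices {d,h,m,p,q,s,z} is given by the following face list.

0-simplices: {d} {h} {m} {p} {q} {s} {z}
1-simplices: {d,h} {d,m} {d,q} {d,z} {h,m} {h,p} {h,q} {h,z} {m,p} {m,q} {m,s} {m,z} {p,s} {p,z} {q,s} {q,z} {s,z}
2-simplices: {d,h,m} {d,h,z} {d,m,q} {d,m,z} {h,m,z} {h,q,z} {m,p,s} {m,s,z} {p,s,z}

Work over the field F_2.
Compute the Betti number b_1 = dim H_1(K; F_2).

n_0=7 n_1=17 n_2=9  [Z2]
∂1: piv[dh,dm,dq,dz,hp,ms] rk=6  ker:hm,hq,hz,mp,mq,mz,ps,pz,qs,qz,sz
∂2: piv[dhm,dhz,dmq,dmz,hqz,mps,msz,psz] rk=8  ker:hmz
b_1=(17−6)−8=3

b_1=3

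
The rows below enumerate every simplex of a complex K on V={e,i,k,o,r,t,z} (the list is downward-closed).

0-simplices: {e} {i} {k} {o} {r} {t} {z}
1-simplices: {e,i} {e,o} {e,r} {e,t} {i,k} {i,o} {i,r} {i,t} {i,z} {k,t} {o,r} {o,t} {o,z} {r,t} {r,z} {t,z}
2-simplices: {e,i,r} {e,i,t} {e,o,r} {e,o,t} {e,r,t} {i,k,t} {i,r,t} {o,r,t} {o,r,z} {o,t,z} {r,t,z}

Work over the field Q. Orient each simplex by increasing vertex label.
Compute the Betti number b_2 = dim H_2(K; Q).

n_0=7 n_1=16 n_2=11  [Q]
∂1: piv[ei,eo,er,et,ik,iz] rk=6  ker:io,ir,it,kt,or,ot,oz,rt,rz,tz
∂2: piv[eir,eit,eor,eot,ert,ikt,orz,otz] rk=8  ker:irt,ort,rtz
b_2=(11−8)−0=3

b_2=3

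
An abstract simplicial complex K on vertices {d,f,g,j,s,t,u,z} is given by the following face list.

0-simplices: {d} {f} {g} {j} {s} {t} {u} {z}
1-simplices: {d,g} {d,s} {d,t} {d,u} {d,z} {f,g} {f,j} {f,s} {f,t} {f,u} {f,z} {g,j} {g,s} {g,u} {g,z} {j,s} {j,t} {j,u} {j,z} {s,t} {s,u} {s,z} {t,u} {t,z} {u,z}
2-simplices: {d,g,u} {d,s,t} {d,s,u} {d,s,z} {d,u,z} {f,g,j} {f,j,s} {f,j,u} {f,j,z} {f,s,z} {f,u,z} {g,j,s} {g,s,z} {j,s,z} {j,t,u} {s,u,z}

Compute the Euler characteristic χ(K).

χ(K)=-1

n_0=8 n_1=25 n_2=16
χ=+8−25+16=-1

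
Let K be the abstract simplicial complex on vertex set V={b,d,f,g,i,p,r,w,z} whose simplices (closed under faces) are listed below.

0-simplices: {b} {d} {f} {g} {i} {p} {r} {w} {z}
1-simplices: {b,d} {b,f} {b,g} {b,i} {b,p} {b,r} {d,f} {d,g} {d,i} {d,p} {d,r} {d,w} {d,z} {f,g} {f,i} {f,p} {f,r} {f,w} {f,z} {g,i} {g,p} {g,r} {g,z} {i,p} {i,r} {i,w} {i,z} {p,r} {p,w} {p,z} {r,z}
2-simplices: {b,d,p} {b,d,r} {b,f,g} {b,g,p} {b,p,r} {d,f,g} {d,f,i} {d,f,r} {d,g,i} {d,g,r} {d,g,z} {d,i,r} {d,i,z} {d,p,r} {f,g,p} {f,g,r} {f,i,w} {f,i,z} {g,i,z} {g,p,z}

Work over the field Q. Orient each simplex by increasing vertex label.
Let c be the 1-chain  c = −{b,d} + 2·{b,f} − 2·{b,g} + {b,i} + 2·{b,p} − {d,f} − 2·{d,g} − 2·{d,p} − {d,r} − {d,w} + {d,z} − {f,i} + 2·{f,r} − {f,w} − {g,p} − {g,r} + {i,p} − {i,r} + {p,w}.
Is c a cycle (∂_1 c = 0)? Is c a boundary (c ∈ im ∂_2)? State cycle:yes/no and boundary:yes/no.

cycle:no boundary:no

n_0=9 n_1=31 n_2=20  [Q]
∂1: piv[bd,bf,bg,bi,bp,br,dw,dz] rk=8  ker:df,dg,di,dp,dr,fg,fi,fp,fr,fw,fz,gi,gp,gr,gz,ip,ir,iw,iz,pr,pw,pz,rz
∂2: piv[bdp,bdr,bfg,bgp,bpr,dfg,dfi,dfr,dgi,dgr,dgz,dir,diz,fgp,fiw,fiz,gpz] rk=17  ker:dpr,fgr,giz
∂1c = −2·{b} + 5·{d} + {f} − 2·{g} − {p} − {r} − {w} + {z}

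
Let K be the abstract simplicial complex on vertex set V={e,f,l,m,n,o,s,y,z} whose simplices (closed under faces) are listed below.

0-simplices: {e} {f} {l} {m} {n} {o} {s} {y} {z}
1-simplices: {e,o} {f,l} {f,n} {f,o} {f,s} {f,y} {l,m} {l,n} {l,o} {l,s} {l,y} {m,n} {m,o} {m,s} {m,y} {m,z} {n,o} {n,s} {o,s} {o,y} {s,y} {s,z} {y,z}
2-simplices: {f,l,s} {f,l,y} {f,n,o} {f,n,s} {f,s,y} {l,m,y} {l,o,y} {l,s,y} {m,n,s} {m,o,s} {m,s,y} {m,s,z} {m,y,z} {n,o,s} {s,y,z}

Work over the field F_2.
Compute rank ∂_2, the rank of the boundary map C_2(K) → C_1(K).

n_0=9 n_1=23 n_2=15  [Z2]
∂1: piv[eo,fl,fn,fo,fs,fy,lm,mz] rk=8  ker:ln,lo,ls,ly,mn,mo,ms,my,no,ns,os,oy,sy,sz,yz
∂2: piv[fls,fly,fno,fns,fsy,lmy,loy,mns,mos,msy,msz,myz,nos] rk=13  ker:lsy,syz
rk∂_2=13

rank∂_2=13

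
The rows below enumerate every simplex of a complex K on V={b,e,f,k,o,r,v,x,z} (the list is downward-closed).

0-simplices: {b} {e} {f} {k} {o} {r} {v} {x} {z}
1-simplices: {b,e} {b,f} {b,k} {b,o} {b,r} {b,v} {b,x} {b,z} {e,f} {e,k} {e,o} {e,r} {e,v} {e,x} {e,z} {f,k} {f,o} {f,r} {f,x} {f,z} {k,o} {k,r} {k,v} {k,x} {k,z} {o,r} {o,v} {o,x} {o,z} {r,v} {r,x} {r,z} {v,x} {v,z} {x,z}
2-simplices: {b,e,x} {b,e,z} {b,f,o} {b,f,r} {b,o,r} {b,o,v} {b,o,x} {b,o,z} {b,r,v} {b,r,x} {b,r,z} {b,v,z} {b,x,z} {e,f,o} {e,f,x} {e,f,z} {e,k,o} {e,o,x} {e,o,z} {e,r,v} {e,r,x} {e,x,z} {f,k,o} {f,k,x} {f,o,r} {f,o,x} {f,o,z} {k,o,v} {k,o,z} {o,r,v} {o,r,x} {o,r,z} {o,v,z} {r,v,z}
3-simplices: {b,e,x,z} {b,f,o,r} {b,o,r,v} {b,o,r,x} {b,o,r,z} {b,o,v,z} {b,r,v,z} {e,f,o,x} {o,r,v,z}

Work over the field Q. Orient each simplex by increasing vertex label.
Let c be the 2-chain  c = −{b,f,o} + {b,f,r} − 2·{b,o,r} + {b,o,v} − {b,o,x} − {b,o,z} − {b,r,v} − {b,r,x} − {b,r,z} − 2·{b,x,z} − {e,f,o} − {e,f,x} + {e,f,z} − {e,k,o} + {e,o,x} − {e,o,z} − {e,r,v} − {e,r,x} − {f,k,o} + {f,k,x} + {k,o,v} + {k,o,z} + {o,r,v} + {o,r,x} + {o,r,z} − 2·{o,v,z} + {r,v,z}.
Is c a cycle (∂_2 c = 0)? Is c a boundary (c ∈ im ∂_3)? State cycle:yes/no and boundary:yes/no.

n_0=9 n_1=35 n_2=34 n_3=9  [Q]
∂1: piv[be,bf,bk,bo,br,bv,bx,bz] rk=8  ker:ef,ek,eo,er,ev,ex,ez,fk,fo,fr,fx,fz,ko,kr,kv,kx,kz,or,ov,ox,oz,rv,rx,rz,vx,vz,xz
∂2: piv[bex,bez,bfo,bfr,bor,bov,box,boz,brv,brx,brz,bvz,bxz,efo,efx,efz,eko,eox,erv,erx,fko,fkx,kov,koz] rk=24  ker:eoz,exz,for,fox,foz,orv,orx,orz,ovz,rvz
∂3: piv[bexz,bfor,borv,borx,borz,bovz,brvz,efox] rk=8  ker:orvz
∂2c = −2·{b,o} − 2·{b,r} + 4·{b,z} − {e,f} − {e,k} + 2·{e,o} − 2·{e,r} + {e,v} + {e,x} − {f,o} + {f,r} − 2·{f,x} + {f,z} − {k,v} + {k,x} − {k,z} + {o,r} − {o,v} − {o,x} − {r,x} − {r,z} − {v,z} − 2·{x,z}

cycle:no boundary:no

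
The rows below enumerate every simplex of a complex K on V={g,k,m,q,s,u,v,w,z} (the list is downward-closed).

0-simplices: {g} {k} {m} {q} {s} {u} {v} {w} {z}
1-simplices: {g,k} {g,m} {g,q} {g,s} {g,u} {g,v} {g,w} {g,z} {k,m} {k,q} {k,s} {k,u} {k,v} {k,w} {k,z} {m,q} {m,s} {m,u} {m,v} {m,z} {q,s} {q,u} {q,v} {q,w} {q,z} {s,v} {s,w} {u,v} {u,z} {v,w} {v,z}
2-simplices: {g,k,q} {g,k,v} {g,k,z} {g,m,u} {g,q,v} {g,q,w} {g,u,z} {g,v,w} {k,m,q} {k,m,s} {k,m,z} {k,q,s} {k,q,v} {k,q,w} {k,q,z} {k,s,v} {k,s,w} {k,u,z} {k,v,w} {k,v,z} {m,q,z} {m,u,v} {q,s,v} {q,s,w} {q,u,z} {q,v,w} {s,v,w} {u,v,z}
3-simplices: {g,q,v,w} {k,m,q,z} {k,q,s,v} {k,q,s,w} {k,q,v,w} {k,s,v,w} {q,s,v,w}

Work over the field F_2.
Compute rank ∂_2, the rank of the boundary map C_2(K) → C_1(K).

n_0=9 n_1=31 n_2=28 n_3=7  [Z2]
∂1: piv[gk,gm,gq,gs,gu,gv,gw,gz] rk=8  ker:km,kq,ks,ku,kv,kw,kz,mq,ms,mu,mv,mz,qs,qu,qv,qw,qz,sv,sw,uv,uz,vw,vz
∂2: piv[gkq,gkv,gkz,gmu,gqv,gqw,guz,gvw,kmq,kms,kmz,kqs,kqw,kqz,ksv,ksw,kuz,kvz,muv,quz,uvz] rk=21  ker:kqv,kvw,mqz,qsv,qsw,qvw,svw
∂3: piv[gqvw,kmqz,kqsv,kqsw,kqvw,ksvw] rk=6  ker:qsvw
rk∂_2=21

rank∂_2=21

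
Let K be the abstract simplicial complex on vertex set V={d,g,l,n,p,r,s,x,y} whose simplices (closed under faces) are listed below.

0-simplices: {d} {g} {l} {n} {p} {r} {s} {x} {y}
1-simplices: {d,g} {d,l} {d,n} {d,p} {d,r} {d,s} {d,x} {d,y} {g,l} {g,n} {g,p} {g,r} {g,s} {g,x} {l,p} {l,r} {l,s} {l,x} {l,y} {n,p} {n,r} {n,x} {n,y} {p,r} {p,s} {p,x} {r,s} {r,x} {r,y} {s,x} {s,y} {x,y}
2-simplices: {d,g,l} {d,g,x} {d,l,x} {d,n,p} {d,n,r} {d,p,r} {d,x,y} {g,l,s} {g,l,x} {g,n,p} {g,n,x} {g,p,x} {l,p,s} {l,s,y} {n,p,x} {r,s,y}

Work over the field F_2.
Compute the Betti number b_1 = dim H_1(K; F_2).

b_1=10

n_0=9 n_1=32 n_2=16  [Z2]
∂1: piv[dg,dl,dn,dp,dr,ds,dx,dy] rk=8  ker:gl,gn,gp,gr,gs,gx,lp,lr,ls,lx,ly,np,nr,nx,ny,pr,ps,px,rs,rx,ry,sx,sy,xy
∂2: piv[dgl,dgx,dlx,dnp,dnr,dpr,dxy,gls,gnp,gnx,gpx,lps,lsy,rsy] rk=14  ker:glx,npx
b_1=(32−8)−14=10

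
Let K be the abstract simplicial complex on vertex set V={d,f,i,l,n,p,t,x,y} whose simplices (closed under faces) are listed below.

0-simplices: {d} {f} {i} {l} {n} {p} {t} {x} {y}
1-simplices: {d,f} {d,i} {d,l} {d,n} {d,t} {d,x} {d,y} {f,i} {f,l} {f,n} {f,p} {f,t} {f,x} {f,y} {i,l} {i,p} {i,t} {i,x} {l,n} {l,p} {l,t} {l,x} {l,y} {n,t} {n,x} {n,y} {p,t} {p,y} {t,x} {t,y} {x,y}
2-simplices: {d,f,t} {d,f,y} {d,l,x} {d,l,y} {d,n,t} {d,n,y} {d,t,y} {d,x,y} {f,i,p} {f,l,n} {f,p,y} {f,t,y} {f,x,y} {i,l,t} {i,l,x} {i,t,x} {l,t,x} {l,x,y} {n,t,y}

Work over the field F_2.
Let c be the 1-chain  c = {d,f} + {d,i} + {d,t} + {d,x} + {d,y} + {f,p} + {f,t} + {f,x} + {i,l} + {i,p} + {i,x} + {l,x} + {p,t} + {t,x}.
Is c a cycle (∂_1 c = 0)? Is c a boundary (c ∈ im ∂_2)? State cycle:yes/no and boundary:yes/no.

cycle:no boundary:no

n_0=9 n_1=31 n_2=19  [Z2]
∂1: piv[df,di,dl,dn,dt,dx,dy,fp] rk=8  ker:fi,fl,fn,ft,fx,fy,il,ip,it,ix,ln,lp,lt,lx,ly,nt,nx,ny,pt,py,tx,ty,xy
∂2: piv[dft,dfy,dlx,dly,dnt,dny,dty,dxy,fip,fln,fpy,fxy,ilt,ilx,itx] rk=15  ker:fty,ltx,lxy,nty
∂1c = {d} + {p} + {x} + {y}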